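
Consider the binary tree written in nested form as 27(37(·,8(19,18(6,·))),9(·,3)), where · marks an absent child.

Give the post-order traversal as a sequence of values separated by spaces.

19 6 18 8 37 3 9 27

Post-order visits the left subtree, then the right subtree, then the node.
At 27: go left to 37.
  At 37: no left child.
  At 37: go right to 8.
    At 8: go left to 19.
      19 is a leaf — visit 19.
    At 8: go right to 18.
      At 18: go left to 6.
        6 is a leaf — visit 6.
      At 18: no right child.
      Visit 18.
    Visit 8.
  Visit 37.
At 27: go right to 9.
  At 9: no left child.
  At 9: go right to 3.
    3 is a leaf — visit 3.
  Visit 9.
Visit 27.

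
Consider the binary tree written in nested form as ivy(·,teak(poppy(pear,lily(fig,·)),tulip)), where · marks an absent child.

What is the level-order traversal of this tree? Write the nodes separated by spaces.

ivy teak poppy tulip pear lily fig

Level-order visits nodes level by level from the root, left to right within each level.
Level 0: ivy
Level 1: teak
Level 2: poppy, tulip
Level 3: pear, lily
Level 4: fig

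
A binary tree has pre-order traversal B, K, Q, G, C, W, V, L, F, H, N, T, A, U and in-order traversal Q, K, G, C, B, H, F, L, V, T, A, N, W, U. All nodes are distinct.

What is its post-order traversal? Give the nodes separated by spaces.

Q C G K H F L A T N V U W B

The first element of pre-order is the root; it splits in-order into left and right subtrees.
Root B: left subtree has 4 nodes {Q, K, G, C}, right has 9 {H, F, L, V, T, A, N, W, U}.
  Root K: left subtree has 1 node {Q}, right has 2 {G, C}.
    Root G: left subtree has 0 nodes { }, right has 1 {C}.
  Root W: left subtree has 7 nodes {H, F, L, V, T, A, N}, right has 1 {U}.
    Root V: left subtree has 3 nodes {H, F, L}, right has 3 {T, A, N}.
      Root L: left subtree has 2 nodes {H, F}, right has 0 { }.
        Root F: left subtree has 1 node {H}, right has 0 { }.
      Root N: left subtree has 2 nodes {T, A}, right has 0 { }.
        Root T: left subtree has 0 nodes { }, right has 1 {A}.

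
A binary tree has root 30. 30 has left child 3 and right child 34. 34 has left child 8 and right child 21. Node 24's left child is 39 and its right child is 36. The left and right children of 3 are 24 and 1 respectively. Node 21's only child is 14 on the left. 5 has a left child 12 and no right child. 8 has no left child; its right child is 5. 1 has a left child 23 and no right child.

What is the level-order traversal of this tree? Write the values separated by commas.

30, 3, 34, 24, 1, 8, 21, 39, 36, 23, 5, 14, 12

Level-order visits nodes level by level from the root, left to right within each level.
Level 0: 30
Level 1: 3, 34
Level 2: 24, 1, 8, 21
Level 3: 39, 36, 23, 5, 14
Level 4: 12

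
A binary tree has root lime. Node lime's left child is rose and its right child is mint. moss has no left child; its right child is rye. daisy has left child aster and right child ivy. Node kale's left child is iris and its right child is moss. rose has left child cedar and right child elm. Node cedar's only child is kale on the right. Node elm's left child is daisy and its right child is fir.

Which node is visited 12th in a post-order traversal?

mint

Post-order visits the left subtree, then the right subtree, then the node.
At lime: go left to rose.
  At rose: go left to cedar.
    At cedar: no left child.
    At cedar: go right to kale.
      At kale: go left to iris.
        iris is a leaf — visit iris.
      At kale: go right to moss.
        At moss: no left child.
        At moss: go right to rye.
          rye is a leaf — visit rye.
        Visit moss.
      Visit kale.
    Visit cedar.
  At rose: go right to elm.
    At elm: go left to daisy.
      At daisy: go left to aster.
        aster is a leaf — visit aster.
      At daisy: go right to ivy.
        ivy is a leaf — visit ivy.
      Visit daisy.
    At elm: go right to fir.
      fir is a leaf — visit fir.
    Visit elm.
  Visit rose.
At lime: go right to mint.
  mint is a leaf — visit mint.
Visit lime.
Full post-order sequence: iris, rye, moss, kale, cedar, aster, ivy, daisy, fir, elm, rose, mint, lime.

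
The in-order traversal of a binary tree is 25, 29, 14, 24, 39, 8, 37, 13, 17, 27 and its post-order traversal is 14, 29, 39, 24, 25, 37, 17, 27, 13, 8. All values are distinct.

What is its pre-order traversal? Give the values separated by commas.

The last element of post-order is the root; it splits in-order into left and right subtrees.
Root 8: left subtree has 5 nodes {25, 29, 14, 24, 39}, right has 4 {37, 13, 17, 27}.
  Root 25: left subtree has 0 nodes { }, right has 4 {29, 14, 24, 39}.
    Root 24: left subtree has 2 nodes {29, 14}, right has 1 {39}.
      Root 29: left subtree has 0 nodes { }, right has 1 {14}.
  Root 13: left subtree has 1 node {37}, right has 2 {17, 27}.
    Root 27: left subtree has 1 node {17}, right has 0 { }.

8, 25, 24, 29, 14, 39, 13, 37, 27, 17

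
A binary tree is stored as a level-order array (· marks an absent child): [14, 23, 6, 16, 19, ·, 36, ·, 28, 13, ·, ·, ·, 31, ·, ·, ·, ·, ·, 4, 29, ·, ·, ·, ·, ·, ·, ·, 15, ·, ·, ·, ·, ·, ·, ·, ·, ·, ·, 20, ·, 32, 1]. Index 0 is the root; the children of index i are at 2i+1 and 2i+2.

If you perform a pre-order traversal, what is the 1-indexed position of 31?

Pre-order visits the node, then its left subtree, then its right subtree.
Visit 14.
At 14: go left to 23.
  Visit 23.
  At 23: go left to 16.
    Visit 16.
    At 16: no left child.
    At 16: go right to 28.
      28 is a leaf — visit 28.
  At 23: go right to 19.
    Visit 19.
    At 19: go left to 13.
      Visit 13.
      At 13: go left to 4.
        Visit 4.
        At 4: go left to 20.
          20 is a leaf — visit 20.
        At 4: no right child.
      At 13: go right to 29.
        Visit 29.
        At 29: go left to 32.
          32 is a leaf — visit 32.
        At 29: go right to 1.
          1 is a leaf — visit 1.
    At 19: no right child.
At 14: go right to 6.
  Visit 6.
  At 6: no left child.
  At 6: go right to 36.
    Visit 36.
    At 36: go left to 31.
      Visit 31.
      At 31: no left child.
      At 31: go right to 15.
        15 is a leaf — visit 15.
    At 36: no right child.
Full pre-order sequence: 14, 23, 16, 28, 19, 13, 4, 20, 29, 32, 1, 6, 36, 31, 15.

14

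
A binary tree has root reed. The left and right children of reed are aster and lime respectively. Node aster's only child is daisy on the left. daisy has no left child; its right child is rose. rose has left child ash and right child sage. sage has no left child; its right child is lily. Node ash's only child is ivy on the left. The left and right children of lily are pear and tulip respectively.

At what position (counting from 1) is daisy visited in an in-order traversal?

1

In-order visits the left subtree, then the node, then the right subtree.
At reed: go left to aster.
  At aster: go left to daisy.
    At daisy: no left child.
    Visit daisy.
    At daisy: go right to rose.
      At rose: go left to ash.
        At ash: go left to ivy.
          ivy is a leaf — visit ivy.
        Visit ash.
        At ash: no right child.
      Visit rose.
      At rose: go right to sage.
        At sage: no left child.
        Visit sage.
        At sage: go right to lily.
          At lily: go left to pear.
            pear is a leaf — visit pear.
          Visit lily.
          At lily: go right to tulip.
            tulip is a leaf — visit tulip.
  Visit aster.
  At aster: no right child.
Visit reed.
At reed: go right to lime.
  lime is a leaf — visit lime.
Full in-order sequence: daisy, ivy, ash, rose, sage, pear, lily, tulip, aster, reed, lime.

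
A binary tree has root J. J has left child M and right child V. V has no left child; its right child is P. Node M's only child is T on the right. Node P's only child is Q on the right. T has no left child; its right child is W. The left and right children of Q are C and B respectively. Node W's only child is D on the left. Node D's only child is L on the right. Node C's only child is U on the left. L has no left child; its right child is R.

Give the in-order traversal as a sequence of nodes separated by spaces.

M T D L R W J V P U C Q B

In-order visits the left subtree, then the node, then the right subtree.
At J: go left to M.
  At M: no left child.
  Visit M.
  At M: go right to T.
    At T: no left child.
    Visit T.
    At T: go right to W.
      At W: go left to D.
        At D: no left child.
        Visit D.
        At D: go right to L.
          At L: no left child.
          Visit L.
          At L: go right to R.
            R is a leaf — visit R.
      Visit W.
      At W: no right child.
Visit J.
At J: go right to V.
  At V: no left child.
  Visit V.
  At V: go right to P.
    At P: no left child.
    Visit P.
    At P: go right to Q.
      At Q: go left to C.
        At C: go left to U.
          U is a leaf — visit U.
        Visit C.
        At C: no right child.
      Visit Q.
      At Q: go right to B.
        B is a leaf — visit B.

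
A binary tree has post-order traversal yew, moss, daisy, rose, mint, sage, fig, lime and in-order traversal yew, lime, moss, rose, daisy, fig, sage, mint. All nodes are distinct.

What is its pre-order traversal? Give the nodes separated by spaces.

lime yew fig rose moss daisy sage mint

The last element of post-order is the root; it splits in-order into left and right subtrees.
Root lime: left subtree has 1 node {yew}, right has 6 {moss, rose, daisy, fig, sage, mint}.
  Root fig: left subtree has 3 nodes {moss, rose, daisy}, right has 2 {sage, mint}.
    Root rose: left subtree has 1 node {moss}, right has 1 {daisy}.
    Root sage: left subtree has 0 nodes { }, right has 1 {mint}.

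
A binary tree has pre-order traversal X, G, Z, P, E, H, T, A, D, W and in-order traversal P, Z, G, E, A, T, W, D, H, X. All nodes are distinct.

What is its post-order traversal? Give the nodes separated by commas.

P, Z, A, W, D, T, H, E, G, X

The first element of pre-order is the root; it splits in-order into left and right subtrees.
Root X: left subtree has 9 nodes {P, Z, G, E, A, T, W, D, H}, right has 0 { }.
  Root G: left subtree has 2 nodes {P, Z}, right has 6 {E, A, T, W, D, H}.
    Root Z: left subtree has 1 node {P}, right has 0 { }.
    Root E: left subtree has 0 nodes { }, right has 5 {A, T, W, D, H}.
      Root H: left subtree has 4 nodes {A, T, W, D}, right has 0 { }.
        Root T: left subtree has 1 node {A}, right has 2 {W, D}.
          Root D: left subtree has 1 node {W}, right has 0 { }.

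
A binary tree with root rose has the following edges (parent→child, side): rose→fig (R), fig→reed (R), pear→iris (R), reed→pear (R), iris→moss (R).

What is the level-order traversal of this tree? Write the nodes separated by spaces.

Level-order visits nodes level by level from the root, left to right within each level.
Level 0: rose
Level 1: fig
Level 2: reed
Level 3: pear
Level 4: iris
Level 5: moss

rose fig reed pear iris moss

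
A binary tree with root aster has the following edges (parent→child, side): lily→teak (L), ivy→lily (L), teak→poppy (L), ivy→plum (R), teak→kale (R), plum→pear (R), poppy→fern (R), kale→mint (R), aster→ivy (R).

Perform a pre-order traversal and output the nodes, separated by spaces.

Pre-order visits the node, then its left subtree, then its right subtree.
Visit aster.
At aster: no left child.
At aster: go right to ivy.
  Visit ivy.
  At ivy: go left to lily.
    Visit lily.
    At lily: go left to teak.
      Visit teak.
      At teak: go left to poppy.
        Visit poppy.
        At poppy: no left child.
        At poppy: go right to fern.
          fern is a leaf — visit fern.
      At teak: go right to kale.
        Visit kale.
        At kale: no left child.
        At kale: go right to mint.
          mint is a leaf — visit mint.
    At lily: no right child.
  At ivy: go right to plum.
    Visit plum.
    At plum: no left child.
    At plum: go right to pear.
      pear is a leaf — visit pear.

aster ivy lily teak poppy fern kale mint plum pear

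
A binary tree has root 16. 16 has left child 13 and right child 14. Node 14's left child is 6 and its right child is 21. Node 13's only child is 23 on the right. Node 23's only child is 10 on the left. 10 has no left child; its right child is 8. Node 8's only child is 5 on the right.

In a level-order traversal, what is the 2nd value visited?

Level-order visits nodes level by level from the root, left to right within each level.
Level 0: 16
Level 1: 13, 14
Level 2: 23, 6, 21
Level 3: 10
Level 4: 8
Level 5: 5
Full level-order sequence: 16, 13, 14, 23, 6, 21, 10, 8, 5.

13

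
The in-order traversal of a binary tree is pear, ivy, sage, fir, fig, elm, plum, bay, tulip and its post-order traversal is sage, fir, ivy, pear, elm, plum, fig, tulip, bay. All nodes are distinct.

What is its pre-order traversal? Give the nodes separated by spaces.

The last element of post-order is the root; it splits in-order into left and right subtrees.
Root bay: left subtree has 7 nodes {pear, ivy, sage, fir, fig, elm, plum}, right has 1 {tulip}.
  Root fig: left subtree has 4 nodes {pear, ivy, sage, fir}, right has 2 {elm, plum}.
    Root pear: left subtree has 0 nodes { }, right has 3 {ivy, sage, fir}.
      Root ivy: left subtree has 0 nodes { }, right has 2 {sage, fir}.
        Root fir: left subtree has 1 node {sage}, right has 0 { }.
    Root plum: left subtree has 1 node {elm}, right has 0 { }.

bay fig pear ivy fir sage plum elm tulip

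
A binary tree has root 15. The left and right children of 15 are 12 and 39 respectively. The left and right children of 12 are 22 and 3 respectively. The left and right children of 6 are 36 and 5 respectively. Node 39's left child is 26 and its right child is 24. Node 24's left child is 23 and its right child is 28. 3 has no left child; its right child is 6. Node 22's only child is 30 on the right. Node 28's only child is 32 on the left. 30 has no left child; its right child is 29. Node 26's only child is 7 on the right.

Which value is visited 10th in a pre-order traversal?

39

Pre-order visits the node, then its left subtree, then its right subtree.
Visit 15.
At 15: go left to 12.
  Visit 12.
  At 12: go left to 22.
    Visit 22.
    At 22: no left child.
    At 22: go right to 30.
      Visit 30.
      At 30: no left child.
      At 30: go right to 29.
        29 is a leaf — visit 29.
  At 12: go right to 3.
    Visit 3.
    At 3: no left child.
    At 3: go right to 6.
      Visit 6.
      At 6: go left to 36.
        36 is a leaf — visit 36.
      At 6: go right to 5.
        5 is a leaf — visit 5.
At 15: go right to 39.
  Visit 39.
  At 39: go left to 26.
    Visit 26.
    At 26: no left child.
    At 26: go right to 7.
      7 is a leaf — visit 7.
  At 39: go right to 24.
    Visit 24.
    At 24: go left to 23.
      23 is a leaf — visit 23.
    At 24: go right to 28.
      Visit 28.
      At 28: go left to 32.
        32 is a leaf — visit 32.
      At 28: no right child.
Full pre-order sequence: 15, 12, 22, 30, 29, 3, 6, 36, 5, 39, 26, 7, 24, 23, 28, 32.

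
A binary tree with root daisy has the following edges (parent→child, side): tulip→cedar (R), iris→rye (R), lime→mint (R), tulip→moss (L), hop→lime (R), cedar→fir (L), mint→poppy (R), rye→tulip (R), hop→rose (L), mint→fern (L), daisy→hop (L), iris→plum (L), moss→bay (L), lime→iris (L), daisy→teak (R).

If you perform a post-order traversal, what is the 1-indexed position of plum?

Post-order visits the left subtree, then the right subtree, then the node.
At daisy: go left to hop.
  At hop: go left to rose.
    rose is a leaf — visit rose.
  At hop: go right to lime.
    At lime: go left to iris.
      At iris: go left to plum.
        plum is a leaf — visit plum.
      At iris: go right to rye.
        At rye: no left child.
        At rye: go right to tulip.
          At tulip: go left to moss.
            At moss: go left to bay.
              bay is a leaf — visit bay.
            At moss: no right child.
            Visit moss.
          At tulip: go right to cedar.
            At cedar: go left to fir.
              fir is a leaf — visit fir.
            At cedar: no right child.
            Visit cedar.
          Visit tulip.
        Visit rye.
      Visit iris.
    At lime: go right to mint.
      At mint: go left to fern.
        fern is a leaf — visit fern.
      At mint: go right to poppy.
        poppy is a leaf — visit poppy.
      Visit mint.
    Visit lime.
  Visit hop.
At daisy: go right to teak.
  teak is a leaf — visit teak.
Visit daisy.
Full post-order sequence: rose, plum, bay, moss, fir, cedar, tulip, rye, iris, fern, poppy, mint, lime, hop, teak, daisy.

2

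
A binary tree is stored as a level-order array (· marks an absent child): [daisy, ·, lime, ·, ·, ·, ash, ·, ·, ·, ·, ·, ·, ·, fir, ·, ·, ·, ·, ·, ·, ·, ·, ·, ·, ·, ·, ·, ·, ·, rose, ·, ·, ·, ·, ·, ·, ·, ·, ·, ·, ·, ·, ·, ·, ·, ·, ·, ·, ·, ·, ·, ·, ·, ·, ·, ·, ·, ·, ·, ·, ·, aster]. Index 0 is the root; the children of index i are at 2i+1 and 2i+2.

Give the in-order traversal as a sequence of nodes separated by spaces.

In-order visits the left subtree, then the node, then the right subtree.
At daisy: no left child.
Visit daisy.
At daisy: go right to lime.
  At lime: no left child.
  Visit lime.
  At lime: go right to ash.
    At ash: no left child.
    Visit ash.
    At ash: go right to fir.
      At fir: no left child.
      Visit fir.
      At fir: go right to rose.
        At rose: no left child.
        Visit rose.
        At rose: go right to aster.
          aster is a leaf — visit aster.

daisy lime ash fir rose aster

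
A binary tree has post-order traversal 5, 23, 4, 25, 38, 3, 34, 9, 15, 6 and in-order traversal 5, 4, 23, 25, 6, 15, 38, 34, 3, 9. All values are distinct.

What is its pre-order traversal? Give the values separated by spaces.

6 25 4 5 23 15 9 34 38 3

The last element of post-order is the root; it splits in-order into left and right subtrees.
Root 6: left subtree has 4 nodes {5, 4, 23, 25}, right has 5 {15, 38, 34, 3, 9}.
  Root 25: left subtree has 3 nodes {5, 4, 23}, right has 0 { }.
    Root 4: left subtree has 1 node {5}, right has 1 {23}.
  Root 15: left subtree has 0 nodes { }, right has 4 {38, 34, 3, 9}.
    Root 9: left subtree has 3 nodes {38, 34, 3}, right has 0 { }.
      Root 34: left subtree has 1 node {38}, right has 1 {3}.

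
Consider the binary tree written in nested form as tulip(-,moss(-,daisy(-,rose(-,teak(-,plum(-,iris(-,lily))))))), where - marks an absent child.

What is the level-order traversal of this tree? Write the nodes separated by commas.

Level-order visits nodes level by level from the root, left to right within each level.
Level 0: tulip
Level 1: moss
Level 2: daisy
Level 3: rose
Level 4: teak
Level 5: plum
Level 6: iris
Level 7: lily

tulip, moss, daisy, rose, teak, plum, iris, lily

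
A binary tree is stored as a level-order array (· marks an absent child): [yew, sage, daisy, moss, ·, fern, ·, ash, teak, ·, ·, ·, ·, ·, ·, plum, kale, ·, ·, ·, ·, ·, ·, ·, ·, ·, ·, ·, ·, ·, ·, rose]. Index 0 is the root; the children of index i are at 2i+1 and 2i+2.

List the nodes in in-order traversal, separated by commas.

rose, plum, ash, kale, moss, teak, sage, yew, fern, daisy

In-order visits the left subtree, then the node, then the right subtree.
At yew: go left to sage.
  At sage: go left to moss.
    At moss: go left to ash.
      At ash: go left to plum.
        At plum: go left to rose.
          rose is a leaf — visit rose.
        Visit plum.
        At plum: no right child.
      Visit ash.
      At ash: go right to kale.
        kale is a leaf — visit kale.
    Visit moss.
    At moss: go right to teak.
      teak is a leaf — visit teak.
  Visit sage.
  At sage: no right child.
Visit yew.
At yew: go right to daisy.
  At daisy: go left to fern.
    fern is a leaf — visit fern.
  Visit daisy.
  At daisy: no right child.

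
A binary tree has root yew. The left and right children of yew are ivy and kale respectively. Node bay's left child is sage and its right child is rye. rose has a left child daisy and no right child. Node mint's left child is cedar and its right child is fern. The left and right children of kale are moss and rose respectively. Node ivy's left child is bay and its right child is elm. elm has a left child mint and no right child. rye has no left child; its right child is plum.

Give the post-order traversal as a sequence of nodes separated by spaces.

Post-order visits the left subtree, then the right subtree, then the node.
At yew: go left to ivy.
  At ivy: go left to bay.
    At bay: go left to sage.
      sage is a leaf — visit sage.
    At bay: go right to rye.
      At rye: no left child.
      At rye: go right to plum.
        plum is a leaf — visit plum.
      Visit rye.
    Visit bay.
  At ivy: go right to elm.
    At elm: go left to mint.
      At mint: go left to cedar.
        cedar is a leaf — visit cedar.
      At mint: go right to fern.
        fern is a leaf — visit fern.
      Visit mint.
    At elm: no right child.
    Visit elm.
  Visit ivy.
At yew: go right to kale.
  At kale: go left to moss.
    moss is a leaf — visit moss.
  At kale: go right to rose.
    At rose: go left to daisy.
      daisy is a leaf — visit daisy.
    At rose: no right child.
    Visit rose.
  Visit kale.
Visit yew.

sage plum rye bay cedar fern mint elm ivy moss daisy rose kale yew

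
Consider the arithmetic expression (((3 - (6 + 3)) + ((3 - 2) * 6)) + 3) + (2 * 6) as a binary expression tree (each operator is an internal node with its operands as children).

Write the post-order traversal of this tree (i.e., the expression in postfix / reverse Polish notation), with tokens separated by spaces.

Post-order on an expression tree gives postfix notation: for each operator, emit left operand, right operand, then the operator.

3 6 3 + - 3 2 - 6 * + 3 + 2 6 * +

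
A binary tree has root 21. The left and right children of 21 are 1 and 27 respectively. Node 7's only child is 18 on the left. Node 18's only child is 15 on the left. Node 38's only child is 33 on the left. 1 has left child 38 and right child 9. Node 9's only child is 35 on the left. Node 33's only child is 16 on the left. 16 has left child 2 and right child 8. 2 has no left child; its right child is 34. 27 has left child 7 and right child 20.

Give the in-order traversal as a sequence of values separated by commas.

2, 34, 16, 8, 33, 38, 1, 35, 9, 21, 15, 18, 7, 27, 20

In-order visits the left subtree, then the node, then the right subtree.
At 21: go left to 1.
  At 1: go left to 38.
    At 38: go left to 33.
      At 33: go left to 16.
        At 16: go left to 2.
          At 2: no left child.
          Visit 2.
          At 2: go right to 34.
            34 is a leaf — visit 34.
        Visit 16.
        At 16: go right to 8.
          8 is a leaf — visit 8.
      Visit 33.
      At 33: no right child.
    Visit 38.
    At 38: no right child.
  Visit 1.
  At 1: go right to 9.
    At 9: go left to 35.
      35 is a leaf — visit 35.
    Visit 9.
    At 9: no right child.
Visit 21.
At 21: go right to 27.
  At 27: go left to 7.
    At 7: go left to 18.
      At 18: go left to 15.
        15 is a leaf — visit 15.
      Visit 18.
      At 18: no right child.
    Visit 7.
    At 7: no right child.
  Visit 27.
  At 27: go right to 20.
    20 is a leaf — visit 20.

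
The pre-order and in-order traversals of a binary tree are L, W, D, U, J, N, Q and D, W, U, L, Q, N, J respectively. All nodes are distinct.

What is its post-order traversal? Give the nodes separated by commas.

D, U, W, Q, N, J, L

The first element of pre-order is the root; it splits in-order into left and right subtrees.
Root L: left subtree has 3 nodes {D, W, U}, right has 3 {Q, N, J}.
  Root W: left subtree has 1 node {D}, right has 1 {U}.
  Root J: left subtree has 2 nodes {Q, N}, right has 0 { }.
    Root N: left subtree has 1 node {Q}, right has 0 { }.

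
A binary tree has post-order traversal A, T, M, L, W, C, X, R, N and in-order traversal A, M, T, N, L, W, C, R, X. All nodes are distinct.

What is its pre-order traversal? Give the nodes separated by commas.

The last element of post-order is the root; it splits in-order into left and right subtrees.
Root N: left subtree has 3 nodes {A, M, T}, right has 5 {L, W, C, R, X}.
  Root M: left subtree has 1 node {A}, right has 1 {T}.
  Root R: left subtree has 3 nodes {L, W, C}, right has 1 {X}.
    Root C: left subtree has 2 nodes {L, W}, right has 0 { }.
      Root W: left subtree has 1 node {L}, right has 0 { }.

N, M, A, T, R, C, W, L, X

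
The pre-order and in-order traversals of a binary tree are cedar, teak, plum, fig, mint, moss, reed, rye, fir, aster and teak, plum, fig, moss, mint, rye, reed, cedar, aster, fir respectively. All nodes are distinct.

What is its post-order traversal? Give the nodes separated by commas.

The first element of pre-order is the root; it splits in-order into left and right subtrees.
Root cedar: left subtree has 7 nodes {teak, plum, fig, moss, mint, rye, reed}, right has 2 {aster, fir}.
  Root teak: left subtree has 0 nodes { }, right has 6 {plum, fig, moss, mint, rye, reed}.
    Root plum: left subtree has 0 nodes { }, right has 5 {fig, moss, mint, rye, reed}.
      Root fig: left subtree has 0 nodes { }, right has 4 {moss, mint, rye, reed}.
        Root mint: left subtree has 1 node {moss}, right has 2 {rye, reed}.
          Root reed: left subtree has 1 node {rye}, right has 0 { }.
  Root fir: left subtree has 1 node {aster}, right has 0 { }.

moss, rye, reed, mint, fig, plum, teak, aster, fir, cedar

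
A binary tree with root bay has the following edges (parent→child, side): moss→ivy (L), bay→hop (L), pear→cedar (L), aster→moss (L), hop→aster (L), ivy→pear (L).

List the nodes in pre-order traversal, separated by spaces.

bay hop aster moss ivy pear cedar

Pre-order visits the node, then its left subtree, then its right subtree.
Visit bay.
At bay: go left to hop.
  Visit hop.
  At hop: go left to aster.
    Visit aster.
    At aster: go left to moss.
      Visit moss.
      At moss: go left to ivy.
        Visit ivy.
        At ivy: go left to pear.
          Visit pear.
          At pear: go left to cedar.
            cedar is a leaf — visit cedar.
          At pear: no right child.
        At ivy: no right child.
      At moss: no right child.
    At aster: no right child.
  At hop: no right child.
At bay: no right child.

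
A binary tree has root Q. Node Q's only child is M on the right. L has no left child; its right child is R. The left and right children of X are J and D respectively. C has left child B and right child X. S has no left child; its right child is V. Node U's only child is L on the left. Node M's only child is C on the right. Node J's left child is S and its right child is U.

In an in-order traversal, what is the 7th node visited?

In-order visits the left subtree, then the node, then the right subtree.
At Q: no left child.
Visit Q.
At Q: go right to M.
  At M: no left child.
  Visit M.
  At M: go right to C.
    At C: go left to B.
      B is a leaf — visit B.
    Visit C.
    At C: go right to X.
      At X: go left to J.
        At J: go left to S.
          At S: no left child.
          Visit S.
          At S: go right to V.
            V is a leaf — visit V.
        Visit J.
        At J: go right to U.
          At U: go left to L.
            At L: no left child.
            Visit L.
            At L: go right to R.
              R is a leaf — visit R.
          Visit U.
          At U: no right child.
      Visit X.
      At X: go right to D.
        D is a leaf — visit D.
Full in-order sequence: Q, M, B, C, S, V, J, L, R, U, X, D.

J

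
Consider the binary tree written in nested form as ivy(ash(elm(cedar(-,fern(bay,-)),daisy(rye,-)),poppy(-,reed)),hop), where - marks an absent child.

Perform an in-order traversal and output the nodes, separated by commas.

cedar, bay, fern, elm, rye, daisy, ash, poppy, reed, ivy, hop

In-order visits the left subtree, then the node, then the right subtree.
At ivy: go left to ash.
  At ash: go left to elm.
    At elm: go left to cedar.
      At cedar: no left child.
      Visit cedar.
      At cedar: go right to fern.
        At fern: go left to bay.
          bay is a leaf — visit bay.
        Visit fern.
        At fern: no right child.
    Visit elm.
    At elm: go right to daisy.
      At daisy: go left to rye.
        rye is a leaf — visit rye.
      Visit daisy.
      At daisy: no right child.
  Visit ash.
  At ash: go right to poppy.
    At poppy: no left child.
    Visit poppy.
    At poppy: go right to reed.
      reed is a leaf — visit reed.
Visit ivy.
At ivy: go right to hop.
  hop is a leaf — visit hop.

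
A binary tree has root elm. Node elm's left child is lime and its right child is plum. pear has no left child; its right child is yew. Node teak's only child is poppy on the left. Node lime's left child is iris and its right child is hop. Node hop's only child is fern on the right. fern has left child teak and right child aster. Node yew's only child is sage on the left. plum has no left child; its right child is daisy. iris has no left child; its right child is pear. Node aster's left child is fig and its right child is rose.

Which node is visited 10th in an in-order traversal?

fig

In-order visits the left subtree, then the node, then the right subtree.
At elm: go left to lime.
  At lime: go left to iris.
    At iris: no left child.
    Visit iris.
    At iris: go right to pear.
      At pear: no left child.
      Visit pear.
      At pear: go right to yew.
        At yew: go left to sage.
          sage is a leaf — visit sage.
        Visit yew.
        At yew: no right child.
  Visit lime.
  At lime: go right to hop.
    At hop: no left child.
    Visit hop.
    At hop: go right to fern.
      At fern: go left to teak.
        At teak: go left to poppy.
          poppy is a leaf — visit poppy.
        Visit teak.
        At teak: no right child.
      Visit fern.
      At fern: go right to aster.
        At aster: go left to fig.
          fig is a leaf — visit fig.
        Visit aster.
        At aster: go right to rose.
          rose is a leaf — visit rose.
Visit elm.
At elm: go right to plum.
  At plum: no left child.
  Visit plum.
  At plum: go right to daisy.
    daisy is a leaf — visit daisy.
Full in-order sequence: iris, pear, sage, yew, lime, hop, poppy, teak, fern, fig, aster, rose, elm, plum, daisy.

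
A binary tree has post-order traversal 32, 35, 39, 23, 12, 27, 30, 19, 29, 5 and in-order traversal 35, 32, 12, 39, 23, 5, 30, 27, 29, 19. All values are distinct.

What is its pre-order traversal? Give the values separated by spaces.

The last element of post-order is the root; it splits in-order into left and right subtrees.
Root 5: left subtree has 5 nodes {35, 32, 12, 39, 23}, right has 4 {30, 27, 29, 19}.
  Root 12: left subtree has 2 nodes {35, 32}, right has 2 {39, 23}.
    Root 35: left subtree has 0 nodes { }, right has 1 {32}.
    Root 23: left subtree has 1 node {39}, right has 0 { }.
  Root 29: left subtree has 2 nodes {30, 27}, right has 1 {19}.
    Root 30: left subtree has 0 nodes { }, right has 1 {27}.

5 12 35 32 23 39 29 30 27 19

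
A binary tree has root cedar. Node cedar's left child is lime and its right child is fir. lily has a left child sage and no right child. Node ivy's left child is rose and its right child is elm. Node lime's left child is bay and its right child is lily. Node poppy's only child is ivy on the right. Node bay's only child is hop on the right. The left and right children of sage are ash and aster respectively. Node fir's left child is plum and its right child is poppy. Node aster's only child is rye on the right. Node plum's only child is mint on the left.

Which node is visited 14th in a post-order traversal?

Post-order visits the left subtree, then the right subtree, then the node.
At cedar: go left to lime.
  At lime: go left to bay.
    At bay: no left child.
    At bay: go right to hop.
      hop is a leaf — visit hop.
    Visit bay.
  At lime: go right to lily.
    At lily: go left to sage.
      At sage: go left to ash.
        ash is a leaf — visit ash.
      At sage: go right to aster.
        At aster: no left child.
        At aster: go right to rye.
          rye is a leaf — visit rye.
        Visit aster.
      Visit sage.
    At lily: no right child.
    Visit lily.
  Visit lime.
At cedar: go right to fir.
  At fir: go left to plum.
    At plum: go left to mint.
      mint is a leaf — visit mint.
    At plum: no right child.
    Visit plum.
  At fir: go right to poppy.
    At poppy: no left child.
    At poppy: go right to ivy.
      At ivy: go left to rose.
        rose is a leaf — visit rose.
      At ivy: go right to elm.
        elm is a leaf — visit elm.
      Visit ivy.
    Visit poppy.
  Visit fir.
Visit cedar.
Full post-order sequence: hop, bay, ash, rye, aster, sage, lily, lime, mint, plum, rose, elm, ivy, poppy, fir, cedar.

poppy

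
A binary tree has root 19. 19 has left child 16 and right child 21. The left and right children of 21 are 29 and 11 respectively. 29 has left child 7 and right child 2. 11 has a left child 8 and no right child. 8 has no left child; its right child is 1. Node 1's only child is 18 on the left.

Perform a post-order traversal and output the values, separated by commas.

16, 7, 2, 29, 18, 1, 8, 11, 21, 19

Post-order visits the left subtree, then the right subtree, then the node.
At 19: go left to 16.
  16 is a leaf — visit 16.
At 19: go right to 21.
  At 21: go left to 29.
    At 29: go left to 7.
      7 is a leaf — visit 7.
    At 29: go right to 2.
      2 is a leaf — visit 2.
    Visit 29.
  At 21: go right to 11.
    At 11: go left to 8.
      At 8: no left child.
      At 8: go right to 1.
        At 1: go left to 18.
          18 is a leaf — visit 18.
        At 1: no right child.
        Visit 1.
      Visit 8.
    At 11: no right child.
    Visit 11.
  Visit 21.
Visit 19.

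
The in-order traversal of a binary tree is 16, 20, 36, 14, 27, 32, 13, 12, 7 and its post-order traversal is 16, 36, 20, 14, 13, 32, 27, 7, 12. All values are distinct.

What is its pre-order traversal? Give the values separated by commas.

The last element of post-order is the root; it splits in-order into left and right subtrees.
Root 12: left subtree has 7 nodes {16, 20, 36, 14, 27, 32, 13}, right has 1 {7}.
  Root 27: left subtree has 4 nodes {16, 20, 36, 14}, right has 2 {32, 13}.
    Root 14: left subtree has 3 nodes {16, 20, 36}, right has 0 { }.
      Root 20: left subtree has 1 node {16}, right has 1 {36}.
    Root 32: left subtree has 0 nodes { }, right has 1 {13}.

12, 27, 14, 20, 16, 36, 32, 13, 7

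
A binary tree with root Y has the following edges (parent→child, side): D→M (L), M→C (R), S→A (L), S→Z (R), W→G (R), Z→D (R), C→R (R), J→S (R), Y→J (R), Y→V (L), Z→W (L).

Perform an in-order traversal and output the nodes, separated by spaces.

V Y J A S W G Z M C R D

In-order visits the left subtree, then the node, then the right subtree.
At Y: go left to V.
  V is a leaf — visit V.
Visit Y.
At Y: go right to J.
  At J: no left child.
  Visit J.
  At J: go right to S.
    At S: go left to A.
      A is a leaf — visit A.
    Visit S.
    At S: go right to Z.
      At Z: go left to W.
        At W: no left child.
        Visit W.
        At W: go right to G.
          G is a leaf — visit G.
      Visit Z.
      At Z: go right to D.
        At D: go left to M.
          At M: no left child.
          Visit M.
          At M: go right to C.
            At C: no left child.
            Visit C.
            At C: go right to R.
              R is a leaf — visit R.
        Visit D.
        At D: no right child.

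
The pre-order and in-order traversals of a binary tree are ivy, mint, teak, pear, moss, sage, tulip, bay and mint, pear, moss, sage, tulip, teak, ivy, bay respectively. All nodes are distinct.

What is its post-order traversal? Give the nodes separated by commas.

The first element of pre-order is the root; it splits in-order into left and right subtrees.
Root ivy: left subtree has 6 nodes {mint, pear, moss, sage, tulip, teak}, right has 1 {bay}.
  Root mint: left subtree has 0 nodes { }, right has 5 {pear, moss, sage, tulip, teak}.
    Root teak: left subtree has 4 nodes {pear, moss, sage, tulip}, right has 0 { }.
      Root pear: left subtree has 0 nodes { }, right has 3 {moss, sage, tulip}.
        Root moss: left subtree has 0 nodes { }, right has 2 {sage, tulip}.
          Root sage: left subtree has 0 nodes { }, right has 1 {tulip}.

tulip, sage, moss, pear, teak, mint, bay, ivy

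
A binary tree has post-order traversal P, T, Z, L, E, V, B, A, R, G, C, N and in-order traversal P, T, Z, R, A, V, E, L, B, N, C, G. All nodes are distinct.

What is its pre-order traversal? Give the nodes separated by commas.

The last element of post-order is the root; it splits in-order into left and right subtrees.
Root N: left subtree has 9 nodes {P, T, Z, R, A, V, E, L, B}, right has 2 {C, G}.
  Root R: left subtree has 3 nodes {P, T, Z}, right has 5 {A, V, E, L, B}.
    Root Z: left subtree has 2 nodes {P, T}, right has 0 { }.
      Root T: left subtree has 1 node {P}, right has 0 { }.
    Root A: left subtree has 0 nodes { }, right has 4 {V, E, L, B}.
      Root B: left subtree has 3 nodes {V, E, L}, right has 0 { }.
        Root V: left subtree has 0 nodes { }, right has 2 {E, L}.
          Root E: left subtree has 0 nodes { }, right has 1 {L}.
  Root C: left subtree has 0 nodes { }, right has 1 {G}.

N, R, Z, T, P, A, B, V, E, L, C, G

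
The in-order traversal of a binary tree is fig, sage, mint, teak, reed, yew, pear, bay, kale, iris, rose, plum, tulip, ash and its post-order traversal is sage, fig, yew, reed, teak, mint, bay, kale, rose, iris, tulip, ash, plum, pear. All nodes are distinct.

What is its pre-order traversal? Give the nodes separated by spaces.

The last element of post-order is the root; it splits in-order into left and right subtrees.
Root pear: left subtree has 6 nodes {fig, sage, mint, teak, reed, yew}, right has 7 {bay, kale, iris, rose, plum, tulip, ash}.
  Root mint: left subtree has 2 nodes {fig, sage}, right has 3 {teak, reed, yew}.
    Root fig: left subtree has 0 nodes { }, right has 1 {sage}.
    Root teak: left subtree has 0 nodes { }, right has 2 {reed, yew}.
      Root reed: left subtree has 0 nodes { }, right has 1 {yew}.
  Root plum: left subtree has 4 nodes {bay, kale, iris, rose}, right has 2 {tulip, ash}.
    Root iris: left subtree has 2 nodes {bay, kale}, right has 1 {rose}.
      Root kale: left subtree has 1 node {bay}, right has 0 { }.
    Root ash: left subtree has 1 node {tulip}, right has 0 { }.

pear mint fig sage teak reed yew plum iris kale bay rose ash tulip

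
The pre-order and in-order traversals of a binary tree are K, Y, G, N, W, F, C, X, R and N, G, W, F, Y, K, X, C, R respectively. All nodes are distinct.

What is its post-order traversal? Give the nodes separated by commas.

The first element of pre-order is the root; it splits in-order into left and right subtrees.
Root K: left subtree has 5 nodes {N, G, W, F, Y}, right has 3 {X, C, R}.
  Root Y: left subtree has 4 nodes {N, G, W, F}, right has 0 { }.
    Root G: left subtree has 1 node {N}, right has 2 {W, F}.
      Root W: left subtree has 0 nodes { }, right has 1 {F}.
  Root C: left subtree has 1 node {X}, right has 1 {R}.

N, F, W, G, Y, X, R, C, K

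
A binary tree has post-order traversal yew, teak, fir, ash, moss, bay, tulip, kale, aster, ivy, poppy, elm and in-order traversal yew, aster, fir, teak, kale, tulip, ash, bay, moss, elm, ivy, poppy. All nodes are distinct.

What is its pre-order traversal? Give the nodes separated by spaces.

elm aster yew kale fir teak tulip bay ash moss poppy ivy

The last element of post-order is the root; it splits in-order into left and right subtrees.
Root elm: left subtree has 9 nodes {yew, aster, fir, teak, kale, tulip, ash, bay, moss}, right has 2 {ivy, poppy}.
  Root aster: left subtree has 1 node {yew}, right has 7 {fir, teak, kale, tulip, ash, bay, moss}.
    Root kale: left subtree has 2 nodes {fir, teak}, right has 4 {tulip, ash, bay, moss}.
      Root fir: left subtree has 0 nodes { }, right has 1 {teak}.
      Root tulip: left subtree has 0 nodes { }, right has 3 {ash, bay, moss}.
        Root bay: left subtree has 1 node {ash}, right has 1 {moss}.
  Root poppy: left subtree has 1 node {ivy}, right has 0 { }.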